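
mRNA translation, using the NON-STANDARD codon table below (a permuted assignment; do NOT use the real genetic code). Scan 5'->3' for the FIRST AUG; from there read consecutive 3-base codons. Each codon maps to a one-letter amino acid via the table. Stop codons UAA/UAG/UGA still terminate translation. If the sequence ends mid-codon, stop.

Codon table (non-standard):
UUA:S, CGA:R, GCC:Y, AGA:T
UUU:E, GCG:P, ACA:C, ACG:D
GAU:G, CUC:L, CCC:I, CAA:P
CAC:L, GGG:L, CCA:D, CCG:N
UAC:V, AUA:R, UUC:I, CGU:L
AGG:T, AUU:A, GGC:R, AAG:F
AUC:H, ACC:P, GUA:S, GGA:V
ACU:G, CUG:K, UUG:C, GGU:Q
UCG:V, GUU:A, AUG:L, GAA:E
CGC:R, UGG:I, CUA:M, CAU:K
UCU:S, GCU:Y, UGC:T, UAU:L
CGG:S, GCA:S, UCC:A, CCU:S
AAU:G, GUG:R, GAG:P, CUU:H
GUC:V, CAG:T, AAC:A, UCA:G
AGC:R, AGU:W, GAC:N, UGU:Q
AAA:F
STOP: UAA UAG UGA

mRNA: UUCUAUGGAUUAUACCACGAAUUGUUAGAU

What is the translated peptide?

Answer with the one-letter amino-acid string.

start AUG at pos 4
pos 4: AUG -> L; peptide=L
pos 7: GAU -> G; peptide=LG
pos 10: UAU -> L; peptide=LGL
pos 13: ACC -> P; peptide=LGLP
pos 16: ACG -> D; peptide=LGLPD
pos 19: AAU -> G; peptide=LGLPDG
pos 22: UGU -> Q; peptide=LGLPDGQ
pos 25: UAG -> STOP

Answer: LGLPDGQ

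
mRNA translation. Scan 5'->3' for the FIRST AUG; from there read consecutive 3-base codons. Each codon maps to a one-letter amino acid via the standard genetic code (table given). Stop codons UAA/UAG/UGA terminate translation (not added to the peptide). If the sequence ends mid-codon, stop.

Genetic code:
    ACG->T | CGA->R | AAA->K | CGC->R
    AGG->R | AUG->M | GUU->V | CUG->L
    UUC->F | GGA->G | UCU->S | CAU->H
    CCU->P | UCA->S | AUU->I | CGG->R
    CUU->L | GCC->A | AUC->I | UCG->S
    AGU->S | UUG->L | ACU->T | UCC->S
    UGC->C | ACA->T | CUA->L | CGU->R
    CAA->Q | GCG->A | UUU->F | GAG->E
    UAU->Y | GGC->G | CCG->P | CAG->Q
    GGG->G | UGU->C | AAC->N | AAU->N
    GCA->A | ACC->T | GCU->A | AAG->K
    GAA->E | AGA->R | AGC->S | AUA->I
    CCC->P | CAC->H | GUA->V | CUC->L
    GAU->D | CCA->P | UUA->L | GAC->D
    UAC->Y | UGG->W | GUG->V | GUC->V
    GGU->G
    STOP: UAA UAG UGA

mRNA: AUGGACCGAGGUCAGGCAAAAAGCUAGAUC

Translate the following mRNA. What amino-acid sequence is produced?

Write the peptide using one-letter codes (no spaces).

Answer: MDRGQAKS

Derivation:
start AUG at pos 0
pos 0: AUG -> M; peptide=M
pos 3: GAC -> D; peptide=MD
pos 6: CGA -> R; peptide=MDR
pos 9: GGU -> G; peptide=MDRG
pos 12: CAG -> Q; peptide=MDRGQ
pos 15: GCA -> A; peptide=MDRGQA
pos 18: AAA -> K; peptide=MDRGQAK
pos 21: AGC -> S; peptide=MDRGQAKS
pos 24: UAG -> STOP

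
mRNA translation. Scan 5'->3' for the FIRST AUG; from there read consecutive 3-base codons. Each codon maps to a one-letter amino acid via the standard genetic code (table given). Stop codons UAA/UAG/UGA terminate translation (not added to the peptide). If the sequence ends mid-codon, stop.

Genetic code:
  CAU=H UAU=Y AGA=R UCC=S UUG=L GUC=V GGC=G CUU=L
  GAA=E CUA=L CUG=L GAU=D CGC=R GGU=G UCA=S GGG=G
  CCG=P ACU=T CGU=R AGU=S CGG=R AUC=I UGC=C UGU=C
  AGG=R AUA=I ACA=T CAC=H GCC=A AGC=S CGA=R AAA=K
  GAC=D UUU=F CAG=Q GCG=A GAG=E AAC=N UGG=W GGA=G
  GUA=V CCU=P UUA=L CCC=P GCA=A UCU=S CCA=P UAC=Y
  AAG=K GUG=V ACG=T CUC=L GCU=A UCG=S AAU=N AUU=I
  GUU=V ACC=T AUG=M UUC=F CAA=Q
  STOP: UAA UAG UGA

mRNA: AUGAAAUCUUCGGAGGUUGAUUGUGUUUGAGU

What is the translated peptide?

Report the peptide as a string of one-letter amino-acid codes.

start AUG at pos 0
pos 0: AUG -> M; peptide=M
pos 3: AAA -> K; peptide=MK
pos 6: UCU -> S; peptide=MKS
pos 9: UCG -> S; peptide=MKSS
pos 12: GAG -> E; peptide=MKSSE
pos 15: GUU -> V; peptide=MKSSEV
pos 18: GAU -> D; peptide=MKSSEVD
pos 21: UGU -> C; peptide=MKSSEVDC
pos 24: GUU -> V; peptide=MKSSEVDCV
pos 27: UGA -> STOP

Answer: MKSSEVDCV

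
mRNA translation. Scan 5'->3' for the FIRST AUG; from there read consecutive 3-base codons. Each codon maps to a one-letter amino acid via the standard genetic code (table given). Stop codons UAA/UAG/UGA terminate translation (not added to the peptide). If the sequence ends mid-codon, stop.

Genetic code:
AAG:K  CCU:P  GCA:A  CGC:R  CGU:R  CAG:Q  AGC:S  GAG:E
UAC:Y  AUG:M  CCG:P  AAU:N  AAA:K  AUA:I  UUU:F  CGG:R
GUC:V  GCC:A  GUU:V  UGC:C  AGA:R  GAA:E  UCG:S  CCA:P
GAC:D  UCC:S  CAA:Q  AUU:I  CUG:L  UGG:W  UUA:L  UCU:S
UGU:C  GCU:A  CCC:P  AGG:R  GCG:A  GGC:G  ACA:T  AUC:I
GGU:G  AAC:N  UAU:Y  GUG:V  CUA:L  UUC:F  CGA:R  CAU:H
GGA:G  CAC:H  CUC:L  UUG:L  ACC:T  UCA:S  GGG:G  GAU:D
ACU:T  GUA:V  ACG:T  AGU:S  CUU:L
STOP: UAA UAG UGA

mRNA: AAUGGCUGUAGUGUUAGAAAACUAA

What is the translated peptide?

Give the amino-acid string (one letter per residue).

Answer: MAVVLEN

Derivation:
start AUG at pos 1
pos 1: AUG -> M; peptide=M
pos 4: GCU -> A; peptide=MA
pos 7: GUA -> V; peptide=MAV
pos 10: GUG -> V; peptide=MAVV
pos 13: UUA -> L; peptide=MAVVL
pos 16: GAA -> E; peptide=MAVVLE
pos 19: AAC -> N; peptide=MAVVLEN
pos 22: UAA -> STOP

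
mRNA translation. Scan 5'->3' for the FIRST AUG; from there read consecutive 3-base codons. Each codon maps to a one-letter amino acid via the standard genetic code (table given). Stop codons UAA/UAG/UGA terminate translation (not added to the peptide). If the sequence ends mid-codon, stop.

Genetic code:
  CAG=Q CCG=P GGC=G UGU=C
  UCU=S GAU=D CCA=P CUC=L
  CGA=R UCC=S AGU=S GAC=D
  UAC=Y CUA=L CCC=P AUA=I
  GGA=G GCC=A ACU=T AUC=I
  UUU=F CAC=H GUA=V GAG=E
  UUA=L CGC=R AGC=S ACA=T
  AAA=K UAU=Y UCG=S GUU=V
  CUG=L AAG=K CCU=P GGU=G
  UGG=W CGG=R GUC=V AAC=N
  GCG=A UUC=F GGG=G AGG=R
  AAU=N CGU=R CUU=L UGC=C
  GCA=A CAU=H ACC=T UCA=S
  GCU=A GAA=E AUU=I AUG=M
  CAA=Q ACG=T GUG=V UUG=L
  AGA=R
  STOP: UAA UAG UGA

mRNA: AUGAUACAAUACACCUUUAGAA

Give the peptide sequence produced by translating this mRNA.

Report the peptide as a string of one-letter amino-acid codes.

start AUG at pos 0
pos 0: AUG -> M; peptide=M
pos 3: AUA -> I; peptide=MI
pos 6: CAA -> Q; peptide=MIQ
pos 9: UAC -> Y; peptide=MIQY
pos 12: ACC -> T; peptide=MIQYT
pos 15: UUU -> F; peptide=MIQYTF
pos 18: AGA -> R; peptide=MIQYTFR
pos 21: only 1 nt remain (<3), stop (end of mRNA)

Answer: MIQYTFR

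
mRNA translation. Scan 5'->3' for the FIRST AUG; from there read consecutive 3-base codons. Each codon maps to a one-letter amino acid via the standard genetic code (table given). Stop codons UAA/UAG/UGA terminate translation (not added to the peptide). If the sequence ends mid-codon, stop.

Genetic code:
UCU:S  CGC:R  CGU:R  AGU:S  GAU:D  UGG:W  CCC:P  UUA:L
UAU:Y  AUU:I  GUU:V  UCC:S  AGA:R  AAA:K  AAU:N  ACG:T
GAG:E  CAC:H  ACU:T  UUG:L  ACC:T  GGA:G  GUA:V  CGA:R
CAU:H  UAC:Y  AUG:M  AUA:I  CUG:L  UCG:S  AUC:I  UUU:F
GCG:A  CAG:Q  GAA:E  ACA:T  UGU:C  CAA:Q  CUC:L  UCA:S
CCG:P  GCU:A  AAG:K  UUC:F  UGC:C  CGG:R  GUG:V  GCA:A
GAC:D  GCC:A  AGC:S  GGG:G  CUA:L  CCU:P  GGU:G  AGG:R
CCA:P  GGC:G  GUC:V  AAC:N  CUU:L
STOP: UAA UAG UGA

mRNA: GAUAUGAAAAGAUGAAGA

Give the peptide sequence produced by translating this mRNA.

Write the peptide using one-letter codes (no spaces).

Answer: MKR

Derivation:
start AUG at pos 3
pos 3: AUG -> M; peptide=M
pos 6: AAA -> K; peptide=MK
pos 9: AGA -> R; peptide=MKR
pos 12: UGA -> STOP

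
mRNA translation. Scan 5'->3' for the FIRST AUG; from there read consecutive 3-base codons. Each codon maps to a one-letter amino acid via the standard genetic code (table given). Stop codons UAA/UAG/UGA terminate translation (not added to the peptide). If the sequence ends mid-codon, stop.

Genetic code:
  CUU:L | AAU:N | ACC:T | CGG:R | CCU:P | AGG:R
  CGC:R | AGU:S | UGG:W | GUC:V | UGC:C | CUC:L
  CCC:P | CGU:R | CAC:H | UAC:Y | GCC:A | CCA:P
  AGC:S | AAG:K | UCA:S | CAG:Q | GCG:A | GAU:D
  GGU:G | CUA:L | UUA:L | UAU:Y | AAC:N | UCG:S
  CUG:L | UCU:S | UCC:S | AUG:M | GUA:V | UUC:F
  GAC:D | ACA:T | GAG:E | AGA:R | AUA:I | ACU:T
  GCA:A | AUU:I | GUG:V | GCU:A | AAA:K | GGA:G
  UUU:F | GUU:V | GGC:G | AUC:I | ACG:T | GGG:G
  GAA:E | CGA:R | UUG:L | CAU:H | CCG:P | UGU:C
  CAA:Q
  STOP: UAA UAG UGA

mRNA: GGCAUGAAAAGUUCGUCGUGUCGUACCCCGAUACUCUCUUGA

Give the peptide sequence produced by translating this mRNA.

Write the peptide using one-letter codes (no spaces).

start AUG at pos 3
pos 3: AUG -> M; peptide=M
pos 6: AAA -> K; peptide=MK
pos 9: AGU -> S; peptide=MKS
pos 12: UCG -> S; peptide=MKSS
pos 15: UCG -> S; peptide=MKSSS
pos 18: UGU -> C; peptide=MKSSSC
pos 21: CGU -> R; peptide=MKSSSCR
pos 24: ACC -> T; peptide=MKSSSCRT
pos 27: CCG -> P; peptide=MKSSSCRTP
pos 30: AUA -> I; peptide=MKSSSCRTPI
pos 33: CUC -> L; peptide=MKSSSCRTPIL
pos 36: UCU -> S; peptide=MKSSSCRTPILS
pos 39: UGA -> STOP

Answer: MKSSSCRTPILS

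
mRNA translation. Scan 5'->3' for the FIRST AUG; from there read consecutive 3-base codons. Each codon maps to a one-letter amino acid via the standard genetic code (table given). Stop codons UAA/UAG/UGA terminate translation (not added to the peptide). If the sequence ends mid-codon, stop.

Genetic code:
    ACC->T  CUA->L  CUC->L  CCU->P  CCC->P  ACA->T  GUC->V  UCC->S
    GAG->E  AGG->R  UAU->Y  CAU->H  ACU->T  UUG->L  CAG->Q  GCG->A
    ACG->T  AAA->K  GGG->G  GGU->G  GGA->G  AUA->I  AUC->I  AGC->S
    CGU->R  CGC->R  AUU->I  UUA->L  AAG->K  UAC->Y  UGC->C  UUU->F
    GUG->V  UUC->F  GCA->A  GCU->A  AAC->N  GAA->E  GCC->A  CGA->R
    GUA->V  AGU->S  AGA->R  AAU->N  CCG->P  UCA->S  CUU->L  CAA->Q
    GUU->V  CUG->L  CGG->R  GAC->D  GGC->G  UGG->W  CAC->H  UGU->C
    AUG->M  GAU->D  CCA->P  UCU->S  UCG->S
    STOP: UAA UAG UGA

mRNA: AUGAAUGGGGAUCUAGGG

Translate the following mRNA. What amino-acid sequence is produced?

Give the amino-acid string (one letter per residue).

start AUG at pos 0
pos 0: AUG -> M; peptide=M
pos 3: AAU -> N; peptide=MN
pos 6: GGG -> G; peptide=MNG
pos 9: GAU -> D; peptide=MNGD
pos 12: CUA -> L; peptide=MNGDL
pos 15: GGG -> G; peptide=MNGDLG
pos 18: only 0 nt remain (<3), stop (end of mRNA)

Answer: MNGDLG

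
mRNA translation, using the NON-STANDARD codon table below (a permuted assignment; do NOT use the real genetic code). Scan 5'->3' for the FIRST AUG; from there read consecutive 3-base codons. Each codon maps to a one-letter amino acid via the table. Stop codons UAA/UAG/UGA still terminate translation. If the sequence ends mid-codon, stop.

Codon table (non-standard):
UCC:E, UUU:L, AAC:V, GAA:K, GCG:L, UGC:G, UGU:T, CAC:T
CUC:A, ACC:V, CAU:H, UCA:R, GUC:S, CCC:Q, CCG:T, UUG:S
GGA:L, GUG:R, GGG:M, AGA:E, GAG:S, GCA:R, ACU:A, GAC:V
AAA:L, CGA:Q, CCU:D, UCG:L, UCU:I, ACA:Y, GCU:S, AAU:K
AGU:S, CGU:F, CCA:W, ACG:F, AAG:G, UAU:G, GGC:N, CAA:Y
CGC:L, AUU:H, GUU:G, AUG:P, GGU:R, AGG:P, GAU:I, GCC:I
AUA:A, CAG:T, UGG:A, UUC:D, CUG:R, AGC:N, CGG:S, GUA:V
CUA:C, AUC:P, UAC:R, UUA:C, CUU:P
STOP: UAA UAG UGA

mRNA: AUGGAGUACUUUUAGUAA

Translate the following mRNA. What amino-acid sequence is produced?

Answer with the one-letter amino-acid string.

Answer: PSRL

Derivation:
start AUG at pos 0
pos 0: AUG -> P; peptide=P
pos 3: GAG -> S; peptide=PS
pos 6: UAC -> R; peptide=PSR
pos 9: UUU -> L; peptide=PSRL
pos 12: UAG -> STOP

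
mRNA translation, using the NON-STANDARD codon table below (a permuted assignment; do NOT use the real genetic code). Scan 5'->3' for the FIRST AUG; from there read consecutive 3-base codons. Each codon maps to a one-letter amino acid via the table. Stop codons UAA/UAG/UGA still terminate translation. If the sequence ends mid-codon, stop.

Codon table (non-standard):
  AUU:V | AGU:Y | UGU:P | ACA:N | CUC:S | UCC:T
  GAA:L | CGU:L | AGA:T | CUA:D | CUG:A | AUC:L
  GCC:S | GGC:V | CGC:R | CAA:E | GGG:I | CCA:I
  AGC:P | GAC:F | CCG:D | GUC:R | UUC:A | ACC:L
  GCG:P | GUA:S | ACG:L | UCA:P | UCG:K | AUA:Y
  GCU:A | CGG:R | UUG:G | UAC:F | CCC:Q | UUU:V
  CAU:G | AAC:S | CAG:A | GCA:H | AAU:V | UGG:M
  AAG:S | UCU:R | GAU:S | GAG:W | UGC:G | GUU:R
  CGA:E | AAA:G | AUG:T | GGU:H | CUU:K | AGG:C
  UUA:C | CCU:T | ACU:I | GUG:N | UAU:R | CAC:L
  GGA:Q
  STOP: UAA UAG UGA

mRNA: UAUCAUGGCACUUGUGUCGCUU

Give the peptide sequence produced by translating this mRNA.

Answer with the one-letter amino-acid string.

Answer: THKNKK

Derivation:
start AUG at pos 4
pos 4: AUG -> T; peptide=T
pos 7: GCA -> H; peptide=TH
pos 10: CUU -> K; peptide=THK
pos 13: GUG -> N; peptide=THKN
pos 16: UCG -> K; peptide=THKNK
pos 19: CUU -> K; peptide=THKNKK
pos 22: only 0 nt remain (<3), stop (end of mRNA)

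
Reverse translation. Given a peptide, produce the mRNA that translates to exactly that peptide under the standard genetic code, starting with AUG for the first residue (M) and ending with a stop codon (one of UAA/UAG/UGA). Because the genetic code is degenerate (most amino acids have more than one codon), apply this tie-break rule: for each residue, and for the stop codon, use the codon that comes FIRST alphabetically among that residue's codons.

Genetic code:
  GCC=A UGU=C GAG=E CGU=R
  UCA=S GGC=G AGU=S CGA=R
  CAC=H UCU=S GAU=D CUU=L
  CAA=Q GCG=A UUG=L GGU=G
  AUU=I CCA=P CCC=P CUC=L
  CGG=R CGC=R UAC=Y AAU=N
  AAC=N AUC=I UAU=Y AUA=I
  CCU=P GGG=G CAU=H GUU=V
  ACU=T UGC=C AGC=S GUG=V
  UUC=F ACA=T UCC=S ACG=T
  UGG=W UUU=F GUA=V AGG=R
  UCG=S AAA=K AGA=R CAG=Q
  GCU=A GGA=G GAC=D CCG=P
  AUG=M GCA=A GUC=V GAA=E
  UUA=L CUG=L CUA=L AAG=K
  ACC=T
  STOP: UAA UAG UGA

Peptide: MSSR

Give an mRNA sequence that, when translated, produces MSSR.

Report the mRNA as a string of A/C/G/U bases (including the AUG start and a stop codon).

residue 1: M -> AUG (start codon)
residue 2: S codons sorted = AGC,AGU,UCA,UCC,UCG,UCU -> pick first = AGC
residue 3: S codons sorted = AGC,AGU,UCA,UCC,UCG,UCU -> pick first = AGC
residue 4: R codons sorted = AGA,AGG,CGA,CGC,CGG,CGU -> pick first = AGA
terminator: stop codons sorted = UAA,UAG,UGA -> pick first = UAA

Answer: mRNA: AUGAGCAGCAGAUAA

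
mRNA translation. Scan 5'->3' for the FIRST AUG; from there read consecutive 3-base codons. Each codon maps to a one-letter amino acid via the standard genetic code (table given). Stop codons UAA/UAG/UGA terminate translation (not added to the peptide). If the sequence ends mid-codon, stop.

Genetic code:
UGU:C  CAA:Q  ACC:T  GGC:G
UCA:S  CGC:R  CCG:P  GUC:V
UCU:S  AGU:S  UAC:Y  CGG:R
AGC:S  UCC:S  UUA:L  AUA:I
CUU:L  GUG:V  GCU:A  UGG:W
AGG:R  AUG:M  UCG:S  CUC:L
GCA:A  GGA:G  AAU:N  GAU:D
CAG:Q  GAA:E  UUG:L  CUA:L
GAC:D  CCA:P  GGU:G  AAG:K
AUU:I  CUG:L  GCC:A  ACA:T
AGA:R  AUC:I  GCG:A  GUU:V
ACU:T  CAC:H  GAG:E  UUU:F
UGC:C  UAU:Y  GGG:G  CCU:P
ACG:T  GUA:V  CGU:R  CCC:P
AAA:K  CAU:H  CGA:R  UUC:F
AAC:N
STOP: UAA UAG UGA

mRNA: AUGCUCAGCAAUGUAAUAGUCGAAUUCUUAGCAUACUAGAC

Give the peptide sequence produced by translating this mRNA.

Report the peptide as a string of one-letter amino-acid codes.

start AUG at pos 0
pos 0: AUG -> M; peptide=M
pos 3: CUC -> L; peptide=ML
pos 6: AGC -> S; peptide=MLS
pos 9: AAU -> N; peptide=MLSN
pos 12: GUA -> V; peptide=MLSNV
pos 15: AUA -> I; peptide=MLSNVI
pos 18: GUC -> V; peptide=MLSNVIV
pos 21: GAA -> E; peptide=MLSNVIVE
pos 24: UUC -> F; peptide=MLSNVIVEF
pos 27: UUA -> L; peptide=MLSNVIVEFL
pos 30: GCA -> A; peptide=MLSNVIVEFLA
pos 33: UAC -> Y; peptide=MLSNVIVEFLAY
pos 36: UAG -> STOP

Answer: MLSNVIVEFLAY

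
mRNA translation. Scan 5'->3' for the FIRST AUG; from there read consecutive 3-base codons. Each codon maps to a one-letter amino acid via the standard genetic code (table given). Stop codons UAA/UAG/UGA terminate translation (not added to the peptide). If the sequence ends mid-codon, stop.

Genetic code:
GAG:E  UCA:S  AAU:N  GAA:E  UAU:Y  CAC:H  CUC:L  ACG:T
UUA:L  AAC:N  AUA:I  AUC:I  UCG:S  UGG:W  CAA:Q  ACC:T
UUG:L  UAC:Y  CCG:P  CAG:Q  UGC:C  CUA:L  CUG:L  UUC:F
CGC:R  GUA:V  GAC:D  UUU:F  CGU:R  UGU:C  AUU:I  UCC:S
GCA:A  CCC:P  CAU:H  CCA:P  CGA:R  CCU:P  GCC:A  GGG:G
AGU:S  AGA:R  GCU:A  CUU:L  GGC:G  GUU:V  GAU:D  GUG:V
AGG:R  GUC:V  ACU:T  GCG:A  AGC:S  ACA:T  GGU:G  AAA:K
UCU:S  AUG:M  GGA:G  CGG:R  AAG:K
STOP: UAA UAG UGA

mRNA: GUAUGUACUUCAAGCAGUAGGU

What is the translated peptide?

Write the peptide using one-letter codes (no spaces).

start AUG at pos 2
pos 2: AUG -> M; peptide=M
pos 5: UAC -> Y; peptide=MY
pos 8: UUC -> F; peptide=MYF
pos 11: AAG -> K; peptide=MYFK
pos 14: CAG -> Q; peptide=MYFKQ
pos 17: UAG -> STOP

Answer: MYFKQ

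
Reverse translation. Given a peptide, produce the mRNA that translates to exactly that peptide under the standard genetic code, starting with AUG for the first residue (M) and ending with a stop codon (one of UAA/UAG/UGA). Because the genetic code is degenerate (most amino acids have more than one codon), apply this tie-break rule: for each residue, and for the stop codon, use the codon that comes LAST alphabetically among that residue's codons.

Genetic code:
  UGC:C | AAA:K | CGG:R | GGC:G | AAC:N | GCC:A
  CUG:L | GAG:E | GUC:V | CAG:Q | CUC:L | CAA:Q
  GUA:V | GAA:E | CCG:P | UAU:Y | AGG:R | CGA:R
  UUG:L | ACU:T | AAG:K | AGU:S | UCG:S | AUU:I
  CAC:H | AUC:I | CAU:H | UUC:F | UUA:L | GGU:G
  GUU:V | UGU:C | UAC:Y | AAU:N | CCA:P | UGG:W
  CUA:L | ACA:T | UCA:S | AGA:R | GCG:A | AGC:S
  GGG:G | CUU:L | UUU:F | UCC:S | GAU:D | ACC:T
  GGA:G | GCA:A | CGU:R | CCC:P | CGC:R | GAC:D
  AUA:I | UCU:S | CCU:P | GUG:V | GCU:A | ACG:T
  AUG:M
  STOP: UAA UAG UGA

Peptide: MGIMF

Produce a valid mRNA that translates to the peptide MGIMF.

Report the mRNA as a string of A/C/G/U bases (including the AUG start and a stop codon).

residue 1: M -> AUG (start codon)
residue 2: G codons sorted = GGA,GGC,GGG,GGU -> pick last = GGU
residue 3: I codons sorted = AUA,AUC,AUU -> pick last = AUU
residue 4: M -> AUG (only codon)
residue 5: F codons sorted = UUC,UUU -> pick last = UUU
terminator: stop codons sorted = UAA,UAG,UGA -> pick last = UGA

Answer: mRNA: AUGGGUAUUAUGUUUUGA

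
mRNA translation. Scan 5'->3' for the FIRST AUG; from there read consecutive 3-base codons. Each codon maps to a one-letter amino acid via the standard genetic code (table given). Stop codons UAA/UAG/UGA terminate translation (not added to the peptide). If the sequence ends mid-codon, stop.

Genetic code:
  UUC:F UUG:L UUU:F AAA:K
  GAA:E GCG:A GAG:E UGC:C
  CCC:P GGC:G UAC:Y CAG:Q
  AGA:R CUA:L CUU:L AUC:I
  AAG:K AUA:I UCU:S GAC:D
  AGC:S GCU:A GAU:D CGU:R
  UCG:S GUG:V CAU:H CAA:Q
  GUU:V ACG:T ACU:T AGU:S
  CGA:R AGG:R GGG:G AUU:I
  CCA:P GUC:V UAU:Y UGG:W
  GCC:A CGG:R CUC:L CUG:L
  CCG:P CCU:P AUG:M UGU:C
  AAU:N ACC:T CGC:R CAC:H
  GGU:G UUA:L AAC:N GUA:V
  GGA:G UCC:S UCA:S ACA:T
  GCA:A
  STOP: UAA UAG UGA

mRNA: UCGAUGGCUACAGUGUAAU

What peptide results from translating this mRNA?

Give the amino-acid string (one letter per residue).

Answer: MATV

Derivation:
start AUG at pos 3
pos 3: AUG -> M; peptide=M
pos 6: GCU -> A; peptide=MA
pos 9: ACA -> T; peptide=MAT
pos 12: GUG -> V; peptide=MATV
pos 15: UAA -> STOP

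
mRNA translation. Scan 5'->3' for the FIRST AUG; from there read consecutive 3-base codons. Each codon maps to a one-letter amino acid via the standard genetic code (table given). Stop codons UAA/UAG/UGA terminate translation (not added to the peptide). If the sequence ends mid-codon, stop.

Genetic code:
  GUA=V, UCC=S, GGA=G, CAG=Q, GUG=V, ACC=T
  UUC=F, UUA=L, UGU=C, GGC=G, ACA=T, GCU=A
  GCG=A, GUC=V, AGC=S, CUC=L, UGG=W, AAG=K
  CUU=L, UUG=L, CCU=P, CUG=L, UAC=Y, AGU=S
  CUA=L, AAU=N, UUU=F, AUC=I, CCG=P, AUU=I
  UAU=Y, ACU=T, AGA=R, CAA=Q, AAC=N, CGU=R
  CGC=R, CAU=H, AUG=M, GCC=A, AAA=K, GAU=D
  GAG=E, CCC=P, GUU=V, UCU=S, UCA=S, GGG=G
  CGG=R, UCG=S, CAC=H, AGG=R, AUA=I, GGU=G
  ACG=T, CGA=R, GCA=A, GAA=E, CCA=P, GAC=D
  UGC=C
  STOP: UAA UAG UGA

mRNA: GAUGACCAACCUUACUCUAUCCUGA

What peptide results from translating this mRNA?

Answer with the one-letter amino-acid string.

start AUG at pos 1
pos 1: AUG -> M; peptide=M
pos 4: ACC -> T; peptide=MT
pos 7: AAC -> N; peptide=MTN
pos 10: CUU -> L; peptide=MTNL
pos 13: ACU -> T; peptide=MTNLT
pos 16: CUA -> L; peptide=MTNLTL
pos 19: UCC -> S; peptide=MTNLTLS
pos 22: UGA -> STOP

Answer: MTNLTLS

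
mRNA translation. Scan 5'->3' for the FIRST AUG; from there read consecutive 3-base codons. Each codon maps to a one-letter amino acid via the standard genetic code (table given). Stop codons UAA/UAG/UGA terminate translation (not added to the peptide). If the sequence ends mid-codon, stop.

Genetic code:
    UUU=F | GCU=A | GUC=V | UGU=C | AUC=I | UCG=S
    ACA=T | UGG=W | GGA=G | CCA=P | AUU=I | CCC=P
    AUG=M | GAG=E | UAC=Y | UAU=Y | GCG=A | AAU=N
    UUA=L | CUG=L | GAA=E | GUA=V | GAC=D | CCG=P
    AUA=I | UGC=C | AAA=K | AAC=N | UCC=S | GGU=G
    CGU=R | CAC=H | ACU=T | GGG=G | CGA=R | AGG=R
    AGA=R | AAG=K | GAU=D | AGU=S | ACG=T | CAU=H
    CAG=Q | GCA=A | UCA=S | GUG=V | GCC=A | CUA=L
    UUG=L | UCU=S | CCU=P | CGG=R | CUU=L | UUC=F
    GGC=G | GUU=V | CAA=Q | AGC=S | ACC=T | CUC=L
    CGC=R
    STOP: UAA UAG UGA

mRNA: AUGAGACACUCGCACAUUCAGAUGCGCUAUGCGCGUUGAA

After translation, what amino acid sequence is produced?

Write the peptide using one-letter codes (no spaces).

start AUG at pos 0
pos 0: AUG -> M; peptide=M
pos 3: AGA -> R; peptide=MR
pos 6: CAC -> H; peptide=MRH
pos 9: UCG -> S; peptide=MRHS
pos 12: CAC -> H; peptide=MRHSH
pos 15: AUU -> I; peptide=MRHSHI
pos 18: CAG -> Q; peptide=MRHSHIQ
pos 21: AUG -> M; peptide=MRHSHIQM
pos 24: CGC -> R; peptide=MRHSHIQMR
pos 27: UAU -> Y; peptide=MRHSHIQMRY
pos 30: GCG -> A; peptide=MRHSHIQMRYA
pos 33: CGU -> R; peptide=MRHSHIQMRYAR
pos 36: UGA -> STOP

Answer: MRHSHIQMRYAR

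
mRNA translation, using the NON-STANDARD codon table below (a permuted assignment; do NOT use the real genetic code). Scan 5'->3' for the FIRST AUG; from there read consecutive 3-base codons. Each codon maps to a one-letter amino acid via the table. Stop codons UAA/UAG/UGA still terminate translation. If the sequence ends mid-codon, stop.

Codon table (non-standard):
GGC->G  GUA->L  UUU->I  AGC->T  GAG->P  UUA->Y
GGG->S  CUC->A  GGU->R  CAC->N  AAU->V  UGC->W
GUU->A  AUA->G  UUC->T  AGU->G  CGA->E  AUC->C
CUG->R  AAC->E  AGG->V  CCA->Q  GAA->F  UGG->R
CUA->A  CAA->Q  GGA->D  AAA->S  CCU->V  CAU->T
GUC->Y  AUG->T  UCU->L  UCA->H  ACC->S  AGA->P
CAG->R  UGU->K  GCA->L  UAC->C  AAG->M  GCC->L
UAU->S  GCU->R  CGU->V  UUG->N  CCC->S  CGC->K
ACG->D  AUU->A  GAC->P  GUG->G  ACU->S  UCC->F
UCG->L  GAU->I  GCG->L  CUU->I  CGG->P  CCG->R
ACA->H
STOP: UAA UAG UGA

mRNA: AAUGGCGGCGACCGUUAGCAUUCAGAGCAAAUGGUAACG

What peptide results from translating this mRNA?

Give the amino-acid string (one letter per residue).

Answer: TLLSATARTSR

Derivation:
start AUG at pos 1
pos 1: AUG -> T; peptide=T
pos 4: GCG -> L; peptide=TL
pos 7: GCG -> L; peptide=TLL
pos 10: ACC -> S; peptide=TLLS
pos 13: GUU -> A; peptide=TLLSA
pos 16: AGC -> T; peptide=TLLSAT
pos 19: AUU -> A; peptide=TLLSATA
pos 22: CAG -> R; peptide=TLLSATAR
pos 25: AGC -> T; peptide=TLLSATART
pos 28: AAA -> S; peptide=TLLSATARTS
pos 31: UGG -> R; peptide=TLLSATARTSR
pos 34: UAA -> STOP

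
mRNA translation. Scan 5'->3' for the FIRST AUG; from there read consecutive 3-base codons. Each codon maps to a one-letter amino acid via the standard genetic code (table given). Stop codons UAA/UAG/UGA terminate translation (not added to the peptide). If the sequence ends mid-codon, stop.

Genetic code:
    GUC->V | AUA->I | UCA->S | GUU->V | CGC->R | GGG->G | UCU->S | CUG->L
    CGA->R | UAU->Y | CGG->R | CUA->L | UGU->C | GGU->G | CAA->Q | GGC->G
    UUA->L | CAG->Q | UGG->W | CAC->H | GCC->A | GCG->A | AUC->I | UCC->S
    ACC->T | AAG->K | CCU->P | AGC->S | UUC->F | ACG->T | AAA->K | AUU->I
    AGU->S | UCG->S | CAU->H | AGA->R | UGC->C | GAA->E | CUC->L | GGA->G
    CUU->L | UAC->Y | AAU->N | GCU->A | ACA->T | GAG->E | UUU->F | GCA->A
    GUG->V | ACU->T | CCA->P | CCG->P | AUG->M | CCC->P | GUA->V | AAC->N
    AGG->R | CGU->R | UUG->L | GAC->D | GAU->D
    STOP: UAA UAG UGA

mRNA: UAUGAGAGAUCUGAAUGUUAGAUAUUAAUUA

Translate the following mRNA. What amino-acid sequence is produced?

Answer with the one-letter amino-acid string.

start AUG at pos 1
pos 1: AUG -> M; peptide=M
pos 4: AGA -> R; peptide=MR
pos 7: GAU -> D; peptide=MRD
pos 10: CUG -> L; peptide=MRDL
pos 13: AAU -> N; peptide=MRDLN
pos 16: GUU -> V; peptide=MRDLNV
pos 19: AGA -> R; peptide=MRDLNVR
pos 22: UAU -> Y; peptide=MRDLNVRY
pos 25: UAA -> STOP

Answer: MRDLNVRY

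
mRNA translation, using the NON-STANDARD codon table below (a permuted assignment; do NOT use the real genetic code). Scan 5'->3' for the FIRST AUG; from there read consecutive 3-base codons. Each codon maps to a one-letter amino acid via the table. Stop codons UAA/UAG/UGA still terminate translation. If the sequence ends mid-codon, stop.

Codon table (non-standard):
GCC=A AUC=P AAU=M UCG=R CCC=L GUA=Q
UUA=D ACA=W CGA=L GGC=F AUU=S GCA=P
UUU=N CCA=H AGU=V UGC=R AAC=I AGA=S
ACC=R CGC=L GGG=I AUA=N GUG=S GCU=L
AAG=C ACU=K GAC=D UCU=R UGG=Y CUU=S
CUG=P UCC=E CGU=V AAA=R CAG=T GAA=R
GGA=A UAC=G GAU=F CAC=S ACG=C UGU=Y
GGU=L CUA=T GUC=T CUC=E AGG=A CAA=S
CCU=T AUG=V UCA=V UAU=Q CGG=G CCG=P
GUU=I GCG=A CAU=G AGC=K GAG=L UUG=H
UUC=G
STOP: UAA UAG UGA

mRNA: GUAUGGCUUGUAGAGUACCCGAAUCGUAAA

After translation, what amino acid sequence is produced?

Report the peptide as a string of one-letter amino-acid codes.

Answer: VLYSQLRR

Derivation:
start AUG at pos 2
pos 2: AUG -> V; peptide=V
pos 5: GCU -> L; peptide=VL
pos 8: UGU -> Y; peptide=VLY
pos 11: AGA -> S; peptide=VLYS
pos 14: GUA -> Q; peptide=VLYSQ
pos 17: CCC -> L; peptide=VLYSQL
pos 20: GAA -> R; peptide=VLYSQLR
pos 23: UCG -> R; peptide=VLYSQLRR
pos 26: UAA -> STOP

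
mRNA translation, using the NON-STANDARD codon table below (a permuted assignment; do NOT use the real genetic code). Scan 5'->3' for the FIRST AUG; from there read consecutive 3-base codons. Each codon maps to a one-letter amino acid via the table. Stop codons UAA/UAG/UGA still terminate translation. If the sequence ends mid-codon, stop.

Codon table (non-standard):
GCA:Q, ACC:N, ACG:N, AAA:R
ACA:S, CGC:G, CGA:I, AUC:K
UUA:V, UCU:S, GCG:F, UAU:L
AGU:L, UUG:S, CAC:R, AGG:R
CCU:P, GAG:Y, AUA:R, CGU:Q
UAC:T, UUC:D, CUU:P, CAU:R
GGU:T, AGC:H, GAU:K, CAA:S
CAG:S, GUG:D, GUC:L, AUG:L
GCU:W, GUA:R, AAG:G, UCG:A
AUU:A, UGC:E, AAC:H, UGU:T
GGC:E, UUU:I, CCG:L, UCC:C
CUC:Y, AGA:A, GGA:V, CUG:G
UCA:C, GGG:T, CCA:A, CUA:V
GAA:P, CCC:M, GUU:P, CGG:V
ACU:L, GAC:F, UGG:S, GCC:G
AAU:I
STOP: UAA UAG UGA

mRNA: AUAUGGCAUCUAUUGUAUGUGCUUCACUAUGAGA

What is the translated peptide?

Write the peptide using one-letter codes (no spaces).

start AUG at pos 2
pos 2: AUG -> L; peptide=L
pos 5: GCA -> Q; peptide=LQ
pos 8: UCU -> S; peptide=LQS
pos 11: AUU -> A; peptide=LQSA
pos 14: GUA -> R; peptide=LQSAR
pos 17: UGU -> T; peptide=LQSART
pos 20: GCU -> W; peptide=LQSARTW
pos 23: UCA -> C; peptide=LQSARTWC
pos 26: CUA -> V; peptide=LQSARTWCV
pos 29: UGA -> STOP

Answer: LQSARTWCV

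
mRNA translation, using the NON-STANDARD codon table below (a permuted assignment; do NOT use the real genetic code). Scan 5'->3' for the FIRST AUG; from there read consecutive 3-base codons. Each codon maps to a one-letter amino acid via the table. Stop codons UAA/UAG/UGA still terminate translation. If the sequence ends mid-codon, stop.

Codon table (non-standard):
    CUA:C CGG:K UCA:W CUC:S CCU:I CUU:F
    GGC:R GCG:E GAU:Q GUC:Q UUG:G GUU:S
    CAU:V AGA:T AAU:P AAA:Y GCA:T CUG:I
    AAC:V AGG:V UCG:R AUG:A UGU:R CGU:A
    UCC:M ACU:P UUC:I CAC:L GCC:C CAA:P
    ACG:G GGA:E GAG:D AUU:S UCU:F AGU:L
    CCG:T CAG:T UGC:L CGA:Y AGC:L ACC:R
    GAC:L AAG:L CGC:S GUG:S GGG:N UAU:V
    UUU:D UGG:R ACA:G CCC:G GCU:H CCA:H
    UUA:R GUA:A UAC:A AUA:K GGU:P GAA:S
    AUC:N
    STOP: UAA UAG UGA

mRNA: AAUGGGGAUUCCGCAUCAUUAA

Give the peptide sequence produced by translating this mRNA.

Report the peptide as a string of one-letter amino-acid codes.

Answer: ANSTVV

Derivation:
start AUG at pos 1
pos 1: AUG -> A; peptide=A
pos 4: GGG -> N; peptide=AN
pos 7: AUU -> S; peptide=ANS
pos 10: CCG -> T; peptide=ANST
pos 13: CAU -> V; peptide=ANSTV
pos 16: CAU -> V; peptide=ANSTVV
pos 19: UAA -> STOP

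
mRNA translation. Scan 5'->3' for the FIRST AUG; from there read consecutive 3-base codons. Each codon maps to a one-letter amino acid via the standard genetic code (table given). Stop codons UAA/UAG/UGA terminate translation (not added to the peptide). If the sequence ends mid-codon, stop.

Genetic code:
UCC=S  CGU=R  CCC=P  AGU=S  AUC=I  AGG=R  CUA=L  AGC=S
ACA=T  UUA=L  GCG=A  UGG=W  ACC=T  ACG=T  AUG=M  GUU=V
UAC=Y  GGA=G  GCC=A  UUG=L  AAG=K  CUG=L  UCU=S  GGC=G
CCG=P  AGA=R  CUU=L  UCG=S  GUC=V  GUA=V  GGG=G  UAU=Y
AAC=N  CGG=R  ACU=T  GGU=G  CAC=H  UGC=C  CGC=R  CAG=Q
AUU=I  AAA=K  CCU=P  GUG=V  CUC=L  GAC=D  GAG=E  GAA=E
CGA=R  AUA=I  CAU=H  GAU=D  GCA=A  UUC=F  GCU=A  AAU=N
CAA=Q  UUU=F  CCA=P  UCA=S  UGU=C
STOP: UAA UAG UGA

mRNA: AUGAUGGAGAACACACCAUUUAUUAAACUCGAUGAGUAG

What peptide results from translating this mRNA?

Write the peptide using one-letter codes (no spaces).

start AUG at pos 0
pos 0: AUG -> M; peptide=M
pos 3: AUG -> M; peptide=MM
pos 6: GAG -> E; peptide=MME
pos 9: AAC -> N; peptide=MMEN
pos 12: ACA -> T; peptide=MMENT
pos 15: CCA -> P; peptide=MMENTP
pos 18: UUU -> F; peptide=MMENTPF
pos 21: AUU -> I; peptide=MMENTPFI
pos 24: AAA -> K; peptide=MMENTPFIK
pos 27: CUC -> L; peptide=MMENTPFIKL
pos 30: GAU -> D; peptide=MMENTPFIKLD
pos 33: GAG -> E; peptide=MMENTPFIKLDE
pos 36: UAG -> STOP

Answer: MMENTPFIKLDE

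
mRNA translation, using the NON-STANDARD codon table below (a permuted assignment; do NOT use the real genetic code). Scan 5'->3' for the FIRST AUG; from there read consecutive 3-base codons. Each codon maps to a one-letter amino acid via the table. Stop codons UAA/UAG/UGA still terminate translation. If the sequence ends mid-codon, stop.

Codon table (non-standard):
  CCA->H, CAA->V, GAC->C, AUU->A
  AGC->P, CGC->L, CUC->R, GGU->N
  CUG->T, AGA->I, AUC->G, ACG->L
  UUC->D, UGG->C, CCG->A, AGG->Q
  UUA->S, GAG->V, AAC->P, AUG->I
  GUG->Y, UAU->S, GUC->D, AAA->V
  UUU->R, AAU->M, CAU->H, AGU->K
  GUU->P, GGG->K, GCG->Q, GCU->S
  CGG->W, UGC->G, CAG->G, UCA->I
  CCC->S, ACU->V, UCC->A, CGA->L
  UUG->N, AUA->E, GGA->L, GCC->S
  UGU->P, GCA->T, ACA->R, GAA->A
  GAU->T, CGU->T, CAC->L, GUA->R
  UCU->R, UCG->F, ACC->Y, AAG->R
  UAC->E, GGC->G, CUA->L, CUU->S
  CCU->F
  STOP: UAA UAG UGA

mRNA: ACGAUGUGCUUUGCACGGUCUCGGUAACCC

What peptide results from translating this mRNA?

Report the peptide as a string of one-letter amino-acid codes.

Answer: IGRTWRW

Derivation:
start AUG at pos 3
pos 3: AUG -> I; peptide=I
pos 6: UGC -> G; peptide=IG
pos 9: UUU -> R; peptide=IGR
pos 12: GCA -> T; peptide=IGRT
pos 15: CGG -> W; peptide=IGRTW
pos 18: UCU -> R; peptide=IGRTWR
pos 21: CGG -> W; peptide=IGRTWRW
pos 24: UAA -> STOP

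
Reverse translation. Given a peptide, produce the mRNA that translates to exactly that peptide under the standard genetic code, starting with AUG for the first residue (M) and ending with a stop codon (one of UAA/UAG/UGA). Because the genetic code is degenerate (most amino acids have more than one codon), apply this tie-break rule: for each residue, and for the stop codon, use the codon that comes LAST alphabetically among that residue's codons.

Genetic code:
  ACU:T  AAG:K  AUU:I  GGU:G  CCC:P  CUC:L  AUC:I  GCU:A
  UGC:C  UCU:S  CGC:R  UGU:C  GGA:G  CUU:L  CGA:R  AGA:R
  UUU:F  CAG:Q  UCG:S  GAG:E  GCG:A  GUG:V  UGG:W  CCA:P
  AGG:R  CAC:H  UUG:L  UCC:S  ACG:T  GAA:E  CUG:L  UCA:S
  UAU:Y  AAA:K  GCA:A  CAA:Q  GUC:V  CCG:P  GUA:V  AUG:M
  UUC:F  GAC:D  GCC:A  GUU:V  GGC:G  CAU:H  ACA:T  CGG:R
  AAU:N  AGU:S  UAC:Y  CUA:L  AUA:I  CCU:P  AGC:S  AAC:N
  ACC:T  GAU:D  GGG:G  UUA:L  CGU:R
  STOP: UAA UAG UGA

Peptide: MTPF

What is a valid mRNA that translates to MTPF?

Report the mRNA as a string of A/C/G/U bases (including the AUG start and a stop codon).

Answer: mRNA: AUGACUCCUUUUUGA

Derivation:
residue 1: M -> AUG (start codon)
residue 2: T codons sorted = ACA,ACC,ACG,ACU -> pick last = ACU
residue 3: P codons sorted = CCA,CCC,CCG,CCU -> pick last = CCU
residue 4: F codons sorted = UUC,UUU -> pick last = UUU
terminator: stop codons sorted = UAA,UAG,UGA -> pick last = UGA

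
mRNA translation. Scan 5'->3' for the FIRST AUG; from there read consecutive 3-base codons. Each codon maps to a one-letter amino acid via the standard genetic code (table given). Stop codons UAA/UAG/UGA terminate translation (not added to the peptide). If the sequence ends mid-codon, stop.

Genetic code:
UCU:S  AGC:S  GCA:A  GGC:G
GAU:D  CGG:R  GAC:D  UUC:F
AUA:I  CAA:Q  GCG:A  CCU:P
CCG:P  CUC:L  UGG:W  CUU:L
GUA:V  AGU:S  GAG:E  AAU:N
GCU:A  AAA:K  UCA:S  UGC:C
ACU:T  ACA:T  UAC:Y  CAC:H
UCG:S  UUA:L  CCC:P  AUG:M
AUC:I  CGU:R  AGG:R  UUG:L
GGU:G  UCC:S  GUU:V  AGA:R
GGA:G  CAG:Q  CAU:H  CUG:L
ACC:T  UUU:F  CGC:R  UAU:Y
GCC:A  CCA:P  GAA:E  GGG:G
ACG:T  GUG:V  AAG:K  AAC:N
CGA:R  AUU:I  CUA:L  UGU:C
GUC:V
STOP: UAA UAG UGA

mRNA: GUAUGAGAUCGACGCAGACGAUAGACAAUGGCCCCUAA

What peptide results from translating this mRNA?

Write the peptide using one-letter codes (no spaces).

Answer: MRSTQTIDNGP

Derivation:
start AUG at pos 2
pos 2: AUG -> M; peptide=M
pos 5: AGA -> R; peptide=MR
pos 8: UCG -> S; peptide=MRS
pos 11: ACG -> T; peptide=MRST
pos 14: CAG -> Q; peptide=MRSTQ
pos 17: ACG -> T; peptide=MRSTQT
pos 20: AUA -> I; peptide=MRSTQTI
pos 23: GAC -> D; peptide=MRSTQTID
pos 26: AAU -> N; peptide=MRSTQTIDN
pos 29: GGC -> G; peptide=MRSTQTIDNG
pos 32: CCC -> P; peptide=MRSTQTIDNGP
pos 35: UAA -> STOP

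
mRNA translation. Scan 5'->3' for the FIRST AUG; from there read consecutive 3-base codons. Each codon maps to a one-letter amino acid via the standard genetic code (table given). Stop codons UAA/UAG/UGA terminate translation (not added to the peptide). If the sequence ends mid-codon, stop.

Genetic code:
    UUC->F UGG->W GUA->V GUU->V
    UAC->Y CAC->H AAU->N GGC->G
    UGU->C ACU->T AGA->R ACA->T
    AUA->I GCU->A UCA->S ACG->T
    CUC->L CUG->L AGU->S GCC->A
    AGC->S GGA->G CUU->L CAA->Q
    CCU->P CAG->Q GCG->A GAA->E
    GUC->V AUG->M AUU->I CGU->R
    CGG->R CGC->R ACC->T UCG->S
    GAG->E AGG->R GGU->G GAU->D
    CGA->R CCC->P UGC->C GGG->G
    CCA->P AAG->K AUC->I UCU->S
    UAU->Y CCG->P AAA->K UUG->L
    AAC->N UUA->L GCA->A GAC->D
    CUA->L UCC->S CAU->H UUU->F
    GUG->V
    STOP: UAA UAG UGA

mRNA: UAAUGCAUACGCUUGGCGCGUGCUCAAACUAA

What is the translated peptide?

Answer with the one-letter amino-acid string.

start AUG at pos 2
pos 2: AUG -> M; peptide=M
pos 5: CAU -> H; peptide=MH
pos 8: ACG -> T; peptide=MHT
pos 11: CUU -> L; peptide=MHTL
pos 14: GGC -> G; peptide=MHTLG
pos 17: GCG -> A; peptide=MHTLGA
pos 20: UGC -> C; peptide=MHTLGAC
pos 23: UCA -> S; peptide=MHTLGACS
pos 26: AAC -> N; peptide=MHTLGACSN
pos 29: UAA -> STOP

Answer: MHTLGACSN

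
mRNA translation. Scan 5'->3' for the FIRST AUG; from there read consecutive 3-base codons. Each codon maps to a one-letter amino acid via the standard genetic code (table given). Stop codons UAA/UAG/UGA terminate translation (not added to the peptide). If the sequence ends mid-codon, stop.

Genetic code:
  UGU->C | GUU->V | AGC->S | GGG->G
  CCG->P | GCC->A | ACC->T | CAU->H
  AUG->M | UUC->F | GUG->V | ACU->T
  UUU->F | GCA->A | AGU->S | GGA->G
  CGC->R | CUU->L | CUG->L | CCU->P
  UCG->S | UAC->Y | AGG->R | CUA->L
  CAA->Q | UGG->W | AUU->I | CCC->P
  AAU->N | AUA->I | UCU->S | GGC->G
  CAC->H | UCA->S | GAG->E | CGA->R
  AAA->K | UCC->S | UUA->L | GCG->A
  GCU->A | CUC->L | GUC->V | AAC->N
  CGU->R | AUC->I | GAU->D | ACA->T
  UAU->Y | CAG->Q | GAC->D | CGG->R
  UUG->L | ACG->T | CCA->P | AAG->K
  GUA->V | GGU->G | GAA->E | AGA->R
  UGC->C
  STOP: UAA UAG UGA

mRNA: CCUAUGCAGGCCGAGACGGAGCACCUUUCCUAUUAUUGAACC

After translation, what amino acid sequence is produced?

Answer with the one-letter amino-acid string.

Answer: MQAETEHLSYY

Derivation:
start AUG at pos 3
pos 3: AUG -> M; peptide=M
pos 6: CAG -> Q; peptide=MQ
pos 9: GCC -> A; peptide=MQA
pos 12: GAG -> E; peptide=MQAE
pos 15: ACG -> T; peptide=MQAET
pos 18: GAG -> E; peptide=MQAETE
pos 21: CAC -> H; peptide=MQAETEH
pos 24: CUU -> L; peptide=MQAETEHL
pos 27: UCC -> S; peptide=MQAETEHLS
pos 30: UAU -> Y; peptide=MQAETEHLSY
pos 33: UAU -> Y; peptide=MQAETEHLSYY
pos 36: UGA -> STOP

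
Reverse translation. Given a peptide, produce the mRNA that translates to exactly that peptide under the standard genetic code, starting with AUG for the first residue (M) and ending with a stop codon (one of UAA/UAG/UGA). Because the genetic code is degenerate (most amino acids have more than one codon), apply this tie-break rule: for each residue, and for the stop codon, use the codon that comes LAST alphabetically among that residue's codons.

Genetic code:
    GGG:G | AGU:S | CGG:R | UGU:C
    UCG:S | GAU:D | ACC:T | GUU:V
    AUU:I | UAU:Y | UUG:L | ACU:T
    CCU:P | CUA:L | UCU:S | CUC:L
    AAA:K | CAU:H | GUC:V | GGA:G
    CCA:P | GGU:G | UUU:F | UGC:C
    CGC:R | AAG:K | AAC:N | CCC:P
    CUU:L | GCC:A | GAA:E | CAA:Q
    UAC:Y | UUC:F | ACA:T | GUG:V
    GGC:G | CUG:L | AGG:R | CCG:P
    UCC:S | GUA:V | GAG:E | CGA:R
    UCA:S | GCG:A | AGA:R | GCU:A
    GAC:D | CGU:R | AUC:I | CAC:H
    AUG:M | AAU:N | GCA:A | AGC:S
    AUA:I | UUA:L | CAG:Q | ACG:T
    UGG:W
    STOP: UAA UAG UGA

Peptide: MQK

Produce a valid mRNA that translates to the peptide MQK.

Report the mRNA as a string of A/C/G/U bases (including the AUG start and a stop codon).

residue 1: M -> AUG (start codon)
residue 2: Q codons sorted = CAA,CAG -> pick last = CAG
residue 3: K codons sorted = AAA,AAG -> pick last = AAG
terminator: stop codons sorted = UAA,UAG,UGA -> pick last = UGA

Answer: mRNA: AUGCAGAAGUGA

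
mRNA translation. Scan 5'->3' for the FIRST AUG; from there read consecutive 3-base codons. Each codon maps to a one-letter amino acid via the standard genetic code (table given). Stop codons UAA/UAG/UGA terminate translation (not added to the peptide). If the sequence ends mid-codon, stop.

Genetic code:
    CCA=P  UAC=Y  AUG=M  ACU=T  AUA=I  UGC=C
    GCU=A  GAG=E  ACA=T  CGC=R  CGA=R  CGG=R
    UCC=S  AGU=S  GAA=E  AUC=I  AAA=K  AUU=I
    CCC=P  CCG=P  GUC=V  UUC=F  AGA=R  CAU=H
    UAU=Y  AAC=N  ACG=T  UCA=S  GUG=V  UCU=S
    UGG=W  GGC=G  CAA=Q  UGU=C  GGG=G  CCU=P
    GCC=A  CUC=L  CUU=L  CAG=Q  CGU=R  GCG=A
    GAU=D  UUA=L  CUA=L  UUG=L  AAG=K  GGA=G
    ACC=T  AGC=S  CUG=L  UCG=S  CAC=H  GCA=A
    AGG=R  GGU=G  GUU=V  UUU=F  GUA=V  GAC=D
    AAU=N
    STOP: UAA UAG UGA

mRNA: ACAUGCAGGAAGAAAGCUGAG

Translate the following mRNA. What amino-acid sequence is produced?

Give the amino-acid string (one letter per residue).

start AUG at pos 2
pos 2: AUG -> M; peptide=M
pos 5: CAG -> Q; peptide=MQ
pos 8: GAA -> E; peptide=MQE
pos 11: GAA -> E; peptide=MQEE
pos 14: AGC -> S; peptide=MQEES
pos 17: UGA -> STOP

Answer: MQEES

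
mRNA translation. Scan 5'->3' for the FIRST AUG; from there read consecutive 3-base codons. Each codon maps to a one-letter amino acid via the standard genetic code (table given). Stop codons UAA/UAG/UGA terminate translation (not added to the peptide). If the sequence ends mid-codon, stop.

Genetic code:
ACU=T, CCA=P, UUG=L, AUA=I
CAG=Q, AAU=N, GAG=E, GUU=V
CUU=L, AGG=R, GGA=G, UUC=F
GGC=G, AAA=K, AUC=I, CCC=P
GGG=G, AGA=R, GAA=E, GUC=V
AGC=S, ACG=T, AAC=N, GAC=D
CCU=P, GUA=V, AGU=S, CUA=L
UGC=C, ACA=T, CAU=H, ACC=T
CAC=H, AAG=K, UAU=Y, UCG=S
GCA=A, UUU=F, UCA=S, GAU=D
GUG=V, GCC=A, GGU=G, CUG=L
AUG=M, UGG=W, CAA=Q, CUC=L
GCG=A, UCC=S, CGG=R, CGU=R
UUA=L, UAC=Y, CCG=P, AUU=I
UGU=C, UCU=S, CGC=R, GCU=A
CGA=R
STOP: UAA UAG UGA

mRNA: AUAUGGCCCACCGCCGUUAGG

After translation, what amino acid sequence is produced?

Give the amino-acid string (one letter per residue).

start AUG at pos 2
pos 2: AUG -> M; peptide=M
pos 5: GCC -> A; peptide=MA
pos 8: CAC -> H; peptide=MAH
pos 11: CGC -> R; peptide=MAHR
pos 14: CGU -> R; peptide=MAHRR
pos 17: UAG -> STOP

Answer: MAHRR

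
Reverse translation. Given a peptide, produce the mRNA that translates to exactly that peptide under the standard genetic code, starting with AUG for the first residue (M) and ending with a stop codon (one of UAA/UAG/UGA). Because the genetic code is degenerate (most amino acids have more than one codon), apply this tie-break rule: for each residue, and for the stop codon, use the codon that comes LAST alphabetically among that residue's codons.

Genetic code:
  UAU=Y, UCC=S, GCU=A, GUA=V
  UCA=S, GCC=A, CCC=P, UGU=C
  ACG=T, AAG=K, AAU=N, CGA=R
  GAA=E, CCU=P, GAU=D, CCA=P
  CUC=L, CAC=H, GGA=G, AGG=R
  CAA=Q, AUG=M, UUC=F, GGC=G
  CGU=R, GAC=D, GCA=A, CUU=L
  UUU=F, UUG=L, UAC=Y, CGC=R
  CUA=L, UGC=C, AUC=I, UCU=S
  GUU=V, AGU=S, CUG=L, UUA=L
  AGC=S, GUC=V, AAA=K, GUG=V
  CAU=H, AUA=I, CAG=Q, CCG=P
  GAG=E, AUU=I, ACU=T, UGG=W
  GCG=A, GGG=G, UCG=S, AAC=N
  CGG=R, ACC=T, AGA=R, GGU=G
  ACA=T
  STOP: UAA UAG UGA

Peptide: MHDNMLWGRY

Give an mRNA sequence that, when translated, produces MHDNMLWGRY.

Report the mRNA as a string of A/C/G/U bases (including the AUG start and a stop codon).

residue 1: M -> AUG (start codon)
residue 2: H codons sorted = CAC,CAU -> pick last = CAU
residue 3: D codons sorted = GAC,GAU -> pick last = GAU
residue 4: N codons sorted = AAC,AAU -> pick last = AAU
residue 5: M -> AUG (only codon)
residue 6: L codons sorted = CUA,CUC,CUG,CUU,UUA,UUG -> pick last = UUG
residue 7: W -> UGG (only codon)
residue 8: G codons sorted = GGA,GGC,GGG,GGU -> pick last = GGU
residue 9: R codons sorted = AGA,AGG,CGA,CGC,CGG,CGU -> pick last = CGU
residue 10: Y codons sorted = UAC,UAU -> pick last = UAU
terminator: stop codons sorted = UAA,UAG,UGA -> pick last = UGA

Answer: mRNA: AUGCAUGAUAAUAUGUUGUGGGGUCGUUAUUGA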